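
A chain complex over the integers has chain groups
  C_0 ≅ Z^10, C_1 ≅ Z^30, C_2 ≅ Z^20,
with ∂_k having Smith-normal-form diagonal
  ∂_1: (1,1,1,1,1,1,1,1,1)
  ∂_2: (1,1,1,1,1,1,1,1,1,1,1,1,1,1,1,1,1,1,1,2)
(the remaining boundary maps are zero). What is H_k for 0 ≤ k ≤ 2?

H_0: b_0 = 10 − 0 − 9 = 1; torsion from ∂_1 factors > 1: none. So H_0 = Z.
H_1: b_1 = 30 − 9 − 20 = 1; torsion from ∂_2 factors > 1: [2]. So H_1 = Z ⊕ Z/2.
H_2: b_2 = 20 − 20 − 0 = 0; torsion from ∂_3 factors > 1: none. So H_2 = 0.

H_0 = Z,  H_1 = Z ⊕ Z/2,  H_2 = 0.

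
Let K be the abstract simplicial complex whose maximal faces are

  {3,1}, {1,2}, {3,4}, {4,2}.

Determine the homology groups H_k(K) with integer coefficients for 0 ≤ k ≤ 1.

Take the total order 1 < 2 < 3 < 4 on the vertex set. Then K (dimension 1) consists of the simplices:

  0-simplices (4): [1], [2], [3], [4]
  1-simplices (4): [1,2], [1,3], [2,4], [3,4]

so the chain groups are C_0 ≅ Z^4, C_1 ≅ Z^4.

Boundary ∂_1: C_1 → C_0 maps an edge to its endpoints' difference, ∂[p,q] = q − p. For instance
  ∂[3,4] = [4] − [3].
This gives a 4×4 integer matrix of rank 3; reducing to Smith normal form yields diagonal entries (1,1,1).

From H_k ≅ ker(∂_k) / im(∂_{k+1}) we obtain:

  H_0: rank C_0 − rank ∂_1 = 4 − 3 = 1, and the invariant factors of ∂_1 are all 1, so H_0 = Z.
  H_1: rank ker ∂_1 − rank ∂_2 = (4 − 3) − 0 = 1, and there is no ∂_2, so H_1 = Z.

H_0 ≅ Z,  H_1 ≅ Z.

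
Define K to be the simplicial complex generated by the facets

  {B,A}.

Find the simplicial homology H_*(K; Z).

H_0 ≅ Z,  H_1 = 0.

Take the total order A < B on the vertex set. Then K (dimension 1) consists of the simplices:

  0-simplices (2): A, B
  1-simplices (1): AB

so the chain groups are C_0 ≅ Z^2, C_1 ≅ Z^1.

Boundary ∂_1: C_1 → C_0 is given by ∂[p,q] = [q] − [p]. For instance
  ∂AB = B − A.
As a 2×1 matrix over Z this has rank 1, with invariant factors (1).

Computing H_k = (kernel of ∂_k) / (image of ∂_{k+1}):

  H_0: rank C_0 − rank ∂_1 = 2 − 1 = 1, and the invariant factors of ∂_1 are all 1, so H_0 = Z.
  H_1: rank ker ∂_1 − rank ∂_2 = (1 − 1) − 0 = 0, and there is no ∂_2, so H_1 = 0.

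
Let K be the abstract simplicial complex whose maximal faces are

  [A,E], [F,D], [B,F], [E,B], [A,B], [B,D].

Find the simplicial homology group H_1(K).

H_1 = Z^2.

Fix the vertex order A < B < D < E < F and write every simplex with vertices in increasing order. Then dim K = 1 and the simplices of K are:

  0-simplices (5): A, B, D, E, F
  1-simplices (6): AB, AE, BD, BE, BF, DF

so the chain groups are C_0 ≅ Z^5, C_1 ≅ Z^6.

∂_1: C_1 → C_0 maps an edge to its endpoints' difference, ∂[p,q] = q − p. For instance
  ∂AB = B − A.
The resulting 5×6 matrix has rank 4, and its Smith normal form has invariant factors (1,1,1,1).

Computing H_k = (kernel of ∂_k) / (image of ∂_{k+1}):

  H_1: rank ker ∂_1 − rank ∂_2 = (6 − 4) − 0 = 2, and there is no ∂_2, so H_1 ≅ Z^2.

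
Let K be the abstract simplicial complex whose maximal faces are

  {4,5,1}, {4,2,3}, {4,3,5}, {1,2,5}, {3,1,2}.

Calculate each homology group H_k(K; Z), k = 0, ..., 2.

Take the total order 1 < 2 < 3 < 4 < 5 on the vertex set. Then K (dimension 2) consists of the simplices:

  0-simplices (5): [1], [2], [3], [4], [5]
  1-simplices (10): [1,2], [1,3], [1,4], [1,5], [2,3], [2,4], [2,5], [3,4], [3,5], [4,5]
  2-simplices (5): [1,2,3], [1,2,5], [1,4,5], [2,3,4], [3,4,5]

giving chain groups C_0 ≅ Z^5, C_1 ≅ Z^10, C_2 ≅ Z^5.

The boundary map ∂_1: C_1 → C_0 maps an edge to its endpoints' difference, ∂[p,q] = q − p.
As a 5×10 matrix over Z this has rank 4, with invariant factors (1,1,1,1).

∂_2: C_2 → C_1 maps a triangle to the signed sum of its edges. For instance
  ∂[1,2,3] = [2,3] − [1,3] + [1,2],
  ∂[3,4,5] = [4,5] − [3,5] + [3,4].
As a 10×5 matrix over Z this has rank 5, with invariant factors (1,1,1,1,1).

Now H_k = ker ∂_k / im ∂_{k+1}, so:

  H_0: rank C_0 − rank ∂_1 = 5 − 4 = 1, and the invariant factors of ∂_1 are all 1, so H_0 ≅ Z.
  H_1: rank ker ∂_1 − rank ∂_2 = (10 − 4) − 5 = 1, and the invariant factors of ∂_2 are all 1, so H_1 ≅ Z.
  H_2: rank ker ∂_2 − rank ∂_3 = (5 − 5) − 0 = 0, and there is no ∂_3, so H_2 ≅ 0.

As a check, the Euler characteristic is 5 − 10 + 5 = 0, which agrees with 1 − 1 + 0 = 0.

H_0 = Z,  H_1 = Z,  H_2 = 0.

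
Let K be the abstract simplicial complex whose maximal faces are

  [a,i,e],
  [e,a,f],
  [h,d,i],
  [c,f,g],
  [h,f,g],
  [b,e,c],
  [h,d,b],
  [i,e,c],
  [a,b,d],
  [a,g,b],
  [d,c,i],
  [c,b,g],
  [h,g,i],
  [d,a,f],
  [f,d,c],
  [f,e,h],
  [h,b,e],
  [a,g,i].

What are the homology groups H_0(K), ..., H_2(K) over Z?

We work with the vertex ordering a < b < c < d < e < f < g < h < i. The simplices of K, each written with vertices in increasing order, are:

  0-simplices (9): a, b, c, d, e, f, g, h, i
  1-simplices (27): ab, ad, ae, af, ag, ai, bc, bd, be, bg, bh, cd, ce, cf, cg, ci, df, dh, di, ef, eh, ei, fg, fh, gh, gi, hi
  2-simplices (18): abd, abg, adf, aef, aei, agi, bce, bcg, bdh, beh, cdf, cdi, cei, cfg, dhi, efh, fgh, ghi

so the chain groups are C_0 ≅ Z^9, C_1 ≅ Z^27, C_2 ≅ Z^18.

∂_1: C_1 → C_0 maps an edge to its endpoints' difference, ∂[p,q] = q − p. For instance
  ∂bc = c − b.
The 9×27 boundary matrix has rank 8 and Smith normal form diag(1,1,1,1,1,1,1,1).

Boundary ∂_2: C_2 → C_1 maps a triangle to the signed sum of its edges. For instance
  ∂cei = ei − ci + ce,
  ∂dhi = hi − di + dh.
The resulting 27×18 matrix has rank 17, and its Smith normal form has invariant factors (1,1,1,1,1,1,1,1,1,1,1,1,1,1,1,1,1).

Now H_k = ker ∂_k / im ∂_{k+1}, so:

  H_0: rank C_0 − rank ∂_1 = 9 − 8 = 1, and the invariant factors of ∂_1 are all 1, so H_0 ≅ Z.
  H_1: rank ker ∂_1 − rank ∂_2 = (27 − 8) − 17 = 2, and the invariant factors of ∂_2 are all 1, so H_1 ≅ Z^2.
  H_2: rank ker ∂_2 − rank ∂_3 = (18 − 17) − 0 = 1, and there is no ∂_3, so H_2 ≅ Z.

As a check, the Euler characteristic is 9 − 27 + 18 = 0, which agrees with 1 − 2 + 1 = 0.

H_0 = Z,  H_1 = Z^2,  H_2 = Z.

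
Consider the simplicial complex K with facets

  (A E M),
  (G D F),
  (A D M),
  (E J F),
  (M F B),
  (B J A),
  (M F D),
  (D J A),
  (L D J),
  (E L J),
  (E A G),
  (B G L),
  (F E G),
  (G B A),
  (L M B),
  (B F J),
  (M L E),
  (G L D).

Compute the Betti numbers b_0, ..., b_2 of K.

b_0 = 1, b_1 = 2, b_2 = 1.

Take the total order A < B < D < E < F < G < J < L < M on the vertex set. Then K (dimension 2) consists of the simplices:

  0-simplices (9): A, B, D, E, F, G, J, L, M
  1-simplices (27): AB, AD, AE, AG, AJ, AM, BF, BG, BJ, BL, BM, DF, DG, DJ, DL, DM, EF, EG, EJ, EL, EM, FG, FJ, FM, GL, JL, LM
  2-simplices (18): ABG, ABJ, ADJ, ADM, AEG, AEM, BFJ, BFM, BGL, BLM, DFG, DFM, DGL, DJL, EFG, EFJ, EJL, ELM

giving chain groups C_0 ≅ Z^9, C_1 ≅ Z^27, C_2 ≅ Z^18.

∂_1: C_1 → C_0 is given by ∂[p,q] = [q] − [p]. For instance
  ∂DG = G − D.
As a 9×27 matrix over Z this has rank 8, with invariant factors (1,1,1,1,1,1,1,1).

Boundary ∂_2: C_2 → C_1 sends each 2-simplex [p,q,r] to [q,r] − [p,r] + [p,q]. For instance
  ∂DJL = JL − DL + DJ,
  ∂BLM = LM − BM + BL.
The resulting 27×18 matrix has rank 17, and its Smith normal form has invariant factors (1,1,1,1,1,1,1,1,1,1,1,1,1,1,1,1,1).

Now H_k = ker ∂_k / im ∂_{k+1}, so:

  H_0: rank C_0 − rank ∂_1 = 9 − 8 = 1, and the invariant factors of ∂_1 are all 1, so H_0 = Z.
  H_1: rank ker ∂_1 − rank ∂_2 = (27 − 8) − 17 = 2, and the invariant factors of ∂_2 are all 1, so H_1 = Z^2.
  H_2: rank ker ∂_2 − rank ∂_3 = (18 − 17) − 0 = 1, and there is no ∂_3, so H_2 = Z.

As a check, the Euler characteristic is 9 − 27 + 18 = 0, which agrees with 1 − 2 + 1 = 0.

Hence the Betti numbers are b_0 = 1, b_1 = 2, b_2 = 1.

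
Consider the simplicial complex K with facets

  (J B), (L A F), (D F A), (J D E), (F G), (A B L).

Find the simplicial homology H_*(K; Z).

Fix the vertex order A < B < D < E < F < G < J < L and write every simplex with vertices in increasing order. Then dim K = 2 and the simplices of K are:

  0-simplices (8): A, B, D, E, F, G, J, L
  1-simplices (12): AB, AD, AF, AL, BJ, BL, DE, DF, DJ, EJ, FG, FL
  2-simplices (4): ABL, ADF, AFL, DEJ

giving chain groups C_0 ≅ Z^8, C_1 ≅ Z^12, C_2 ≅ Z^4.

The boundary map ∂_1: C_1 → C_0 is given by ∂[p,q] = [q] − [p].
As a 8×12 matrix over Z this has rank 7, with invariant factors (1,1,1,1,1,1,1).

∂_2: C_2 → C_1 maps a triangle to the signed sum of its edges. For instance
  ∂ADF = DF − AF + AD,
  ∂ABL = BL − AL + AB.
As a 12×4 matrix over Z this has rank 4, with invariant factors (1,1,1,1).

Reading off H_k = ker ∂_k / im ∂_{k+1}:

  H_0: rank C_0 − rank ∂_1 = 8 − 7 = 1, and the invariant factors of ∂_1 are all 1, so H_0 = Z.
  H_1: rank ker ∂_1 − rank ∂_2 = (12 − 7) − 4 = 1, and the invariant factors of ∂_2 are all 1, so H_1 = Z.
  H_2: rank ker ∂_2 − rank ∂_3 = (4 − 4) − 0 = 0, and there is no ∂_3, so H_2 = 0.

H_0 = Z,  H_1 = Z,  H_2 = 0.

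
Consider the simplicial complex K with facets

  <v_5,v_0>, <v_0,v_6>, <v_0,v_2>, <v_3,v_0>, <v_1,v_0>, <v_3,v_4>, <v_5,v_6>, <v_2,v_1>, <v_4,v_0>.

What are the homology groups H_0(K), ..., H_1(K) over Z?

Order the vertices as v_0 < v_1 < v_2 < v_3 < v_4 < v_5 < v_6. Listing each simplex with vertices in this order, K has dimension 1 with simplices:

  0-simplices (7): [v_0], [v_1], [v_2], [v_3], [v_4], [v_5], [v_6]
  1-simplices (9): [v_0,v_1], [v_0,v_2], [v_0,v_3], [v_0,v_4], [v_0,v_5], [v_0,v_6], [v_1,v_2], [v_3,v_4], [v_5,v_6]

Hence C_0 ≅ Z^7, C_1 ≅ Z^9.

The boundary map ∂_1: C_1 → C_0 maps an edge to its endpoints' difference, ∂[p,q] = q − p.
This gives a 7×9 integer matrix of rank 6; reducing to Smith normal form yields diagonal entries (1,1,1,1,1,1).

Now H_k = ker ∂_k / im ∂_{k+1}, so:

  H_0: rank C_0 − rank ∂_1 = 7 − 6 = 1, and the invariant factors of ∂_1 are all 1, so H_0 ≅ Z.
  H_1: rank ker ∂_1 − rank ∂_2 = (9 − 6) − 0 = 3, and there is no ∂_2, so H_1 ≅ Z^3.

As a check, the Euler characteristic is 7 − 9 = -2, which agrees with 1 − 3 = -2.
(K is a triangulation of a wedge of 3 circles.)

H_0 = Z,  H_1 = Z^3.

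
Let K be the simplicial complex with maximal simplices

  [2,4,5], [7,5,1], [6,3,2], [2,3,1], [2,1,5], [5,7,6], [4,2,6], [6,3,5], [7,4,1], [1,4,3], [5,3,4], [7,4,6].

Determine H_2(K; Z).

H_2 = 0.

K has 7 vertices, 18 edges, 12 triangles.
rank ∂_2 = 12, rank ∂_3 = 0 ⇒ b_2 = 12 − 12 − 0 = 0. So H_2 ≅ 0.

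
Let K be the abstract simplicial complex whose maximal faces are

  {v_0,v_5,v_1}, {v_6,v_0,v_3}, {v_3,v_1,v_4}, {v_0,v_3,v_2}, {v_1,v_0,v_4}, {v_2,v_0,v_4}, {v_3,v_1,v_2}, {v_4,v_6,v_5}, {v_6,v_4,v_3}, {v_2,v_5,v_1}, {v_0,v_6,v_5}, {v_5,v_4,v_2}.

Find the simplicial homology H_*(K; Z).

Order the vertices as v_0 < v_1 < v_2 < v_3 < v_4 < v_5 < v_6. Listing each simplex with vertices in this order, K has dimension 2 with simplices:

  0-simplices (7): [v_0], [v_1], [v_2], [v_3], [v_4], [v_5], [v_6]
  1-simplices (18): (18 of them)
  2-simplices (12): (12 of them)

giving chain groups C_0 ≅ Z^7, C_1 ≅ Z^18, C_2 ≅ Z^12.

The boundary map ∂_1: C_1 → C_0 maps an edge to its endpoints' difference, ∂[p,q] = q − p. For instance
  ∂[v_4,v_5] = [v_5] − [v_4].
As a 7×18 matrix over Z this has rank 6, with invariant factors (1,1,1,1,1,1).

The boundary map ∂_2: C_2 → C_1 maps a triangle to the signed sum of its edges. For instance
  ∂[v_1,v_3,v_4] = [v_3,v_4] − [v_1,v_4] + [v_1,v_3],
  ∂[v_1,v_2,v_5] = [v_2,v_5] − [v_1,v_5] + [v_1,v_2].
As a 18×12 matrix over Z this has rank 12, with invariant factors (1,1,1,1,1,1,1,1,1,1,1,2).

Reading off H_k = ker ∂_k / im ∂_{k+1}:

  H_0: rank C_0 − rank ∂_1 = 7 − 6 = 1, and the invariant factors of ∂_1 are all 1, so H_0 = Z.
  H_1: rank ker ∂_1 − rank ∂_2 = (18 − 6) − 12 = 0, and ∂_2 has invariant factor 2 > 1, so H_1 = Z/2.
  H_2: rank ker ∂_2 − rank ∂_3 = (12 − 12) − 0 = 0, and there is no ∂_3, so H_2 = 0.

As a check, the Euler characteristic is 7 − 18 + 12 = 1, which agrees with 1 − 0 + 0 = 1.

H_0 = Z,  H_1 = Z/2,  H_2 = 0.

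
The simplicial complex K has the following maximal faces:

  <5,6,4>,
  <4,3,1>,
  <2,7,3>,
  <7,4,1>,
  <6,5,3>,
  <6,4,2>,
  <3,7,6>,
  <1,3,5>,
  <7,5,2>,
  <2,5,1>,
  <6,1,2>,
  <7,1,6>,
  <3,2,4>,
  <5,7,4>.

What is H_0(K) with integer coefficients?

H_0 = Z.

We work with the vertex ordering 1 < 2 < 3 < 4 < 5 < 6 < 7. The simplices of K, each written with vertices in increasing order, are:

  0-simplices (7): [1], [2], [3], [4], [5], [6], [7]
  1-simplices (21): [1,2], [1,3], [1,4], [1,5], [1,6], [1,7], [2,3], [2,4], [2,5], [2,6], [2,7], [3,4], [3,5], [3,6], [3,7], [4,5], [4,6], [4,7], [5,6], [5,7], [6,7]
  2-simplices (14): [1,2,5], [1,2,6], [1,3,4], [1,3,5], [1,4,7], [1,6,7], [2,3,4], [2,3,7], [2,4,6], [2,5,7], [3,5,6], [3,6,7], [4,5,6], [4,5,7]

giving chain groups C_0 ≅ Z^7, C_1 ≅ Z^21, C_2 ≅ Z^14.

Boundary ∂_1: C_1 → C_0 sends each edge [p,q] (with p < q) to q − p.
This gives a 7×21 integer matrix of rank 6; reducing to Smith normal form yields diagonal entries (1,1,1,1,1,1).

Boundary ∂_2: C_2 → C_1 sends each 2-simplex [p,q,r] to [q,r] − [p,r] + [p,q]. For instance
  ∂[1,2,6] = [2,6] − [1,6] + [1,2],
  ∂[2,5,7] = [5,7] − [2,7] + [2,5].
The resulting 21×14 matrix has rank 13, and its Smith normal form has invariant factors (1,1,1,1,1,1,1,1,1,1,1,1,1).

From H_k ≅ ker(∂_k) / im(∂_{k+1}) we obtain:

  H_0: rank C_0 − rank ∂_1 = 7 − 6 = 1, and the invariant factors of ∂_1 are all 1, so H_0 = Z.

(K is a triangulation of the torus T^2.)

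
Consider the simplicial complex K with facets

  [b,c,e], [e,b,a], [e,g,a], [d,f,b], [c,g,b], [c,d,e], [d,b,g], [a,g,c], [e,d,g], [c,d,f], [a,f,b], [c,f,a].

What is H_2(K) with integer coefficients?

H_2 = 0.

K has 7 vertices, 18 edges, 12 triangles.
rank ∂_2 = 12, rank ∂_3 = 0 ⇒ b_2 = 12 − 12 − 0 = 0. So H_2 ≅ 0.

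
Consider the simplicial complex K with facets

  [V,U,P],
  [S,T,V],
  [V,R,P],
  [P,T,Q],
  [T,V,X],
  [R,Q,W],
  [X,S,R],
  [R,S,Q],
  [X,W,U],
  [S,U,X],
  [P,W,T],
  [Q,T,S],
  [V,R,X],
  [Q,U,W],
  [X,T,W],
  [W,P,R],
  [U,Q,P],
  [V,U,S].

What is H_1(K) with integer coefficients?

H_1 ≅ Z ⊕ Z_2.

Order the vertices as P < Q < R < S < T < U < V < W < X. Listing each simplex with vertices in this order, K has dimension 2 with simplices:

  0-simplices (9): P, Q, R, S, T, U, V, W, X
  1-simplices (27): PQ, PR, PT, PU, PV, PW, QR, QS, QT, QU, QW, RS, RV, RW, RX, ST, SU, SV, SX, TV, TW, TX, UV, UW, UX, VX, WX
  2-simplices (18): PQT, PQU, PRV, PRW, PTW, PUV, QRS, QRW, QST, QUW, RSX, RVX, STV, SUV, SUX, TVX, TWX, UWX

giving chain groups C_0 ≅ Z^9, C_1 ≅ Z^27, C_2 ≅ Z^18.

∂_1: C_1 → C_0 sends each edge [p,q] (with p < q) to q − p.
The resulting 9×27 matrix has rank 8, and its Smith normal form has invariant factors (1,1,1,1,1,1,1,1).

∂_2: C_2 → C_1 sends each 2-simplex [p,q,r] to [q,r] − [p,r] + [p,q]. For instance
  ∂PRV = RV − PV + PR,
  ∂PRW = RW − PW + PR.
The 27×18 boundary matrix has rank 18 and Smith normal form diag(1,1,1,1,1,1,1,1,1,1,1,1,1,1,1,1,1,2).

Computing H_k = (kernel of ∂_k) / (image of ∂_{k+1}):

  H_1: rank ker ∂_1 − rank ∂_2 = (27 − 8) − 18 = 1, and ∂_2 has invariant factor 2 > 1, so H_1 ≅ Z ⊕ Z_2.

(K is a triangulation of the Klein bottle.)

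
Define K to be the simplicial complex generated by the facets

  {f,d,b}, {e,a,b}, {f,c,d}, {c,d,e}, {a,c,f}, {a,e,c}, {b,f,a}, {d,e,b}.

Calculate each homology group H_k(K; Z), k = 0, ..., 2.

Fix the vertex order a < b < c < d < e < f and write every simplex with vertices in increasing order. Then dim K = 2 and the simplices of K are:

  0-simplices (6): a, b, c, d, e, f
  1-simplices (12): ab, ac, ae, af, bd, be, bf, cd, ce, cf, de, df
  2-simplices (8): abe, abf, ace, acf, bde, bdf, cde, cdf

giving chain groups C_0 ≅ Z^6, C_1 ≅ Z^12, C_2 ≅ Z^8.

∂_1: C_1 → C_0 sends each edge [p,q] (with p < q) to q − p. For instance
  ∂bd = d − b.
The resulting 6×12 matrix has rank 5, and its Smith normal form has invariant factors (1,1,1,1,1).

Boundary ∂_2: C_2 → C_1 sends each 2-simplex [p,q,r] to [q,r] − [p,r] + [p,q]. For instance
  ∂abf = bf − af + ab,
  ∂cdf = df − cf + cd.
This gives a 12×8 integer matrix of rank 7; reducing to Smith normal form yields diagonal entries (1,1,1,1,1,1,1).

Now H_k = ker ∂_k / im ∂_{k+1}, so:

  H_0: rank C_0 − rank ∂_1 = 6 − 5 = 1, and the invariant factors of ∂_1 are all 1, so H_0 ≅ Z.
  H_1: rank ker ∂_1 − rank ∂_2 = (12 − 5) − 7 = 0, and the invariant factors of ∂_2 are all 1, so H_1 ≅ 0.
  H_2: rank ker ∂_2 − rank ∂_3 = (8 − 7) − 0 = 1, and there is no ∂_3, so H_2 ≅ Z.

As a check, the Euler characteristic is 6 − 12 + 8 = 2, which agrees with 1 − 0 + 1 = 2.
(K is a triangulation of the 2-sphere S^2.)

H_0 ≅ Z,  H_1 = 0,  H_2 ≅ Z.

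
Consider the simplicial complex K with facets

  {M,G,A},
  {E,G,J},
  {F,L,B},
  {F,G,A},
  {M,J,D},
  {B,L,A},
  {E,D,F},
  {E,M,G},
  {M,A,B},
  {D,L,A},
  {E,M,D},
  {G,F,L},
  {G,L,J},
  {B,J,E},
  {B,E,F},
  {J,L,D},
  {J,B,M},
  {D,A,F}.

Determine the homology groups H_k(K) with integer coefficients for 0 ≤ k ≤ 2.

H_0 = Z,  H_1 = Z ⊕ Z/2,  H_2 = 0.

We work with the vertex ordering A < B < D < E < F < G < J < L < M. The simplices of K, each written with vertices in increasing order, are:

  0-simplices (9): A, B, D, E, F, G, J, L, M
  1-simplices (27): AB, AD, AF, AG, AL, AM, BE, BF, BJ, BL, BM, DE, DF, DJ, DL, DM, EF, EG, EJ, EM, FG, FL, GJ, GL, GM, JL, JM
  2-simplices (18): ABL, ABM, ADF, ADL, AFG, AGM, BEF, BEJ, BFL, BJM, DEF, DEM, DJL, DJM, EGJ, EGM, FGL, GJL

Hence C_0 ≅ Z^9, C_1 ≅ Z^27, C_2 ≅ Z^18.

Boundary ∂_1: C_1 → C_0 is given by ∂[p,q] = [q] − [p]. For instance
  ∂AG = G − A.
The 9×27 boundary matrix has rank 8 and Smith normal form diag(1,1,1,1,1,1,1,1).

Boundary ∂_2: C_2 → C_1 acts by ∂[p,q,r] = [q,r] − [p,r] + [p,q]. For instance
  ∂EGM = GM − EM + EG,
  ∂ABM = BM − AM + AB.
As a 27×18 matrix over Z this has rank 18, with invariant factors (1,1,1,1,1,1,1,1,1,1,1,1,1,1,1,1,1,2).

Reading off H_k = ker ∂_k / im ∂_{k+1}:

  H_0: rank C_0 − rank ∂_1 = 9 − 8 = 1, and the invariant factors of ∂_1 are all 1, so H_0 = Z.
  H_1: rank ker ∂_1 − rank ∂_2 = (27 − 8) − 18 = 1, and ∂_2 has invariant factor 2 > 1, so H_1 = Z ⊕ Z/2.
  H_2: rank ker ∂_2 − rank ∂_3 = (18 − 18) − 0 = 0, and there is no ∂_3, so H_2 = 0.

(K is a triangulation of the Klein bottle.)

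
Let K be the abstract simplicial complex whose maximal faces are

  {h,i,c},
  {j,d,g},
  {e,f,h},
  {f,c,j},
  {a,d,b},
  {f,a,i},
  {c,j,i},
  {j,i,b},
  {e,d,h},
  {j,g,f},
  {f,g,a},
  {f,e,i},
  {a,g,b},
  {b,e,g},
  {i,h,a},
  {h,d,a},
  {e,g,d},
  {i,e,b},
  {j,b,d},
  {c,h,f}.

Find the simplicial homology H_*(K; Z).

We work with the vertex ordering a < b < c < d < e < f < g < h < i < j. The simplices of K, each written with vertices in increasing order, are:

  0-simplices (10): a, b, c, d, e, f, g, h, i, j
  1-simplices (30): ab, ad, af, ag, ah, ai, bd, be, bg, bi, bj, cf, ch, ci, cj, de, dg, dh, dj, ef, eg, eh, ei, fg, fh, fi, fj, gj, hi, ij
  2-simplices (20): abd, abg, adh, afg, afi, ahi, bdj, beg, bei, bij, cfh, cfj, chi, cij, deg, deh, dgj, efh, efi, fgj

so the chain groups are C_0 ≅ Z^10, C_1 ≅ Z^30, C_2 ≅ Z^20.

∂_1: C_1 → C_0 sends each edge [p,q] (with p < q) to q − p. For instance
  ∂bj = j − b.
The resulting 10×30 matrix has rank 9, and its Smith normal form has invariant factors (1,1,1,1,1,1,1,1,1).

The boundary map ∂_2: C_2 → C_1 maps a triangle to the signed sum of its edges. For instance
  ∂bdj = dj − bj + bd,
  ∂deg = eg − dg + de.
As a 30×20 matrix over Z this has rank 20, with invariant factors (1,1,1,1,1,1,1,1,1,1,1,1,1,1,1,1,1,1,1,2).

Computing H_k = (kernel of ∂_k) / (image of ∂_{k+1}):

  H_0: rank C_0 − rank ∂_1 = 10 − 9 = 1, and the invariant factors of ∂_1 are all 1, so H_0 ≅ Z.
  H_1: rank ker ∂_1 − rank ∂_2 = (30 − 9) − 20 = 1, and ∂_2 has invariant factor 2 > 1, so H_1 ≅ Z ⊕ Z/2.
  H_2: rank ker ∂_2 − rank ∂_3 = (20 − 20) − 0 = 0, and there is no ∂_3, so H_2 ≅ 0.

As a check, the Euler characteristic is 10 − 30 + 20 = 0, which agrees with 1 − 1 + 0 = 0.

H_0 = Z,  H_1 = Z ⊕ Z/2,  H_2 = 0.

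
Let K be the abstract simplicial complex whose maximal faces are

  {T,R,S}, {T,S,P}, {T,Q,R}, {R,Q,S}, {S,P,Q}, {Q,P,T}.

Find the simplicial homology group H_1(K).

H_1 ≅ 0.

We work with the vertex ordering P < Q < R < S < T. The simplices of K, each written with vertices in increasing order, are:

  0-simplices (5): P, Q, R, S, T
  1-simplices (9): PQ, PS, PT, QR, QS, QT, RS, RT, ST
  2-simplices (6): PQS, PQT, PST, QRS, QRT, RST

giving chain groups C_0 ≅ Z^5, C_1 ≅ Z^9, C_2 ≅ Z^6.

Boundary ∂_1: C_1 → C_0 sends each edge [p,q] (with p < q) to q − p. For instance
  ∂QS = S − Q.
This gives a 5×9 integer matrix of rank 4; reducing to Smith normal form yields diagonal entries (1,1,1,1).

The boundary map ∂_2: C_2 → C_1 maps a triangle to the signed sum of its edges. For instance
  ∂QRT = RT − QT + QR,
  ∂PQT = QT − PT + PQ.
The resulting 9×6 matrix has rank 5, and its Smith normal form has invariant factors (1,1,1,1,1).

Computing H_k = (kernel of ∂_k) / (image of ∂_{k+1}):

  H_1: rank ker ∂_1 − rank ∂_2 = (9 − 4) − 5 = 0, and the invariant factors of ∂_2 are all 1, so H_1 ≅ 0.

(K is a triangulation of the 2-sphere S^2.)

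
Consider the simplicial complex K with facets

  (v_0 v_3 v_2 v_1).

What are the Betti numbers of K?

Take the total order v_0 < v_1 < v_2 < v_3 on the vertex set. Then K (dimension 3) consists of the simplices:

  0-simplices (4): [v_0], [v_1], [v_2], [v_3]
  1-simplices (6): [v_0,v_1], [v_0,v_2], [v_0,v_3], [v_1,v_2], [v_1,v_3], [v_2,v_3]
  2-simplices (4): [v_0,v_1,v_2], [v_0,v_1,v_3], [v_0,v_2,v_3], [v_1,v_2,v_3]
  3-simplices (1): [v_0,v_1,v_2,v_3]

Hence C_0 ≅ Z^4, C_1 ≅ Z^6, C_2 ≅ Z^4, C_3 ≅ Z^1.

Boundary ∂_1: C_1 → C_0 is given by ∂[p,q] = [q] − [p]. For instance
  ∂[v_1,v_3] = [v_3] − [v_1].
The resulting 4×6 matrix has rank 3, and its Smith normal form has invariant factors (1,1,1).

The boundary map ∂_2: C_2 → C_1 maps a triangle to the signed sum of its edges. For instance
  ∂[v_0,v_1,v_3] = [v_1,v_3] − [v_0,v_3] + [v_0,v_1],
  ∂[v_0,v_2,v_3] = [v_2,v_3] − [v_0,v_3] + [v_0,v_2].
This gives a 6×4 integer matrix of rank 3; reducing to Smith normal form yields diagonal entries (1,1,1).

Boundary ∂_3: C_3 → C_2 sends each 3-simplex σ to the alternating sum Σ_i (−1)^i (σ with its i-th vertex removed). For instance
  ∂[v_0,v_1,v_2,v_3] = [v_1,v_2,v_3] − [v_0,v_2,v_3] + [v_0,v_1,v_3] − [v_0,v_1,v_2].
The 4×1 boundary matrix has rank 1 and Smith normal form diag(1).

Now H_k = ker ∂_k / im ∂_{k+1}, so:

  H_0: rank C_0 − rank ∂_1 = 4 − 3 = 1, and the invariant factors of ∂_1 are all 1, so H_0 ≅ Z.
  H_1: rank ker ∂_1 − rank ∂_2 = (6 − 3) − 3 = 0, and the invariant factors of ∂_2 are all 1, so H_1 ≅ 0.
  H_2: rank ker ∂_2 − rank ∂_3 = (4 − 3) − 1 = 0, and the invariant factors of ∂_3 are all 1, so H_2 ≅ 0.
  H_3: rank ker ∂_3 − rank ∂_4 = (1 − 1) − 0 = 0, and there is no ∂_4, so H_3 ≅ 0.

Hence the Betti numbers are b_0 = 1, b_1 = 0, b_2 = 0, b_3 = 0.

b_0 = 1, b_1 = 0, b_2 = 0, b_3 = 0.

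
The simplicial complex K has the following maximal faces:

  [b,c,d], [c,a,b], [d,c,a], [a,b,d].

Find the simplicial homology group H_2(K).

Order the vertices as a < b < c < d. Listing each simplex with vertices in this order, K has dimension 2 with simplices:

  0-simplices (4): a, b, c, d
  1-simplices (6): ab, ac, ad, bc, bd, cd
  2-simplices (4): abc, abd, acd, bcd

Hence C_0 ≅ Z^4, C_1 ≅ Z^6, C_2 ≅ Z^4.

The boundary map ∂_1: C_1 → C_0 maps an edge to its endpoints' difference, ∂[p,q] = q − p. For instance
  ∂bd = d − b.
As a 4×6 matrix over Z this has rank 3, with invariant factors (1,1,1).

The boundary map ∂_2: C_2 → C_1 maps a triangle to the signed sum of its edges. For instance
  ∂bcd = cd − bd + bc,
  ∂acd = cd − ad + ac.
The resulting 6×4 matrix has rank 3, and its Smith normal form has invariant factors (1,1,1).

From H_k ≅ ker(∂_k) / im(∂_{k+1}) we obtain:

  H_2: rank ker ∂_2 − rank ∂_3 = (4 − 3) − 0 = 1, and there is no ∂_3, so H_2 ≅ Z.

H_2 ≅ Z.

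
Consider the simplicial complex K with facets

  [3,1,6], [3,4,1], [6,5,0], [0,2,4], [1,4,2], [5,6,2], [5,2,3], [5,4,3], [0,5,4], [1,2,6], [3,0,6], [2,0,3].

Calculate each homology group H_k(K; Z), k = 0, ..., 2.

Take the total order 0 < 1 < 2 < 3 < 4 < 5 < 6 on the vertex set. Then K (dimension 2) consists of the simplices:

  0-simplices (7): [0], [1], [2], [3], [4], [5], [6]
  1-simplices (18): [0,2], [0,3], [0,4], [0,5], [0,6], [1,2], [1,3], [1,4], [1,6], [2,3], [2,4], [2,5], [2,6], [3,4], [3,5], [3,6], [4,5], [5,6]
  2-simplices (12): [0,2,3], [0,2,4], [0,3,6], [0,4,5], [0,5,6], [1,2,4], [1,2,6], [1,3,4], [1,3,6], [2,3,5], [2,5,6], [3,4,5]

so the chain groups are C_0 ≅ Z^7, C_1 ≅ Z^18, C_2 ≅ Z^12.

The boundary map ∂_1: C_1 → C_0 is given by ∂[p,q] = [q] − [p].
The resulting 7×18 matrix has rank 6, and its Smith normal form has invariant factors (1,1,1,1,1,1).

Boundary ∂_2: C_2 → C_1 acts by ∂[p,q,r] = [q,r] − [p,r] + [p,q]. For instance
  ∂[2,3,5] = [3,5] − [2,5] + [2,3],
  ∂[1,3,4] = [3,4] − [1,4] + [1,3].
The resulting 18×12 matrix has rank 12, and its Smith normal form has invariant factors (1,1,1,1,1,1,1,1,1,1,1,2).

Now H_k = ker ∂_k / im ∂_{k+1}, so:

  H_0: rank C_0 − rank ∂_1 = 7 − 6 = 1, and the invariant factors of ∂_1 are all 1, so H_0 = Z.
  H_1: rank ker ∂_1 − rank ∂_2 = (18 − 6) − 12 = 0, and ∂_2 has invariant factor 2 > 1, so H_1 = Z/2.
  H_2: rank ker ∂_2 − rank ∂_3 = (12 − 12) − 0 = 0, and there is no ∂_3, so H_2 = 0.

H_0 ≅ Z,  H_1 ≅ Z/2,  H_2 = 0.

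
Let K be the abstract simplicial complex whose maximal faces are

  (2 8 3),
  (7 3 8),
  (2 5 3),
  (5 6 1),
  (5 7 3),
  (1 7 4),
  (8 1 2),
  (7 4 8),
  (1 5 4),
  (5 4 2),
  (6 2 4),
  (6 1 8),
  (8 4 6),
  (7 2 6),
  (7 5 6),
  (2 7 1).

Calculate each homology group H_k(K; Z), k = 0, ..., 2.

Fix the vertex order 1 < 2 < 3 < 4 < 5 < 6 < 7 < 8 and write every simplex with vertices in increasing order. Then dim K = 2 and the simplices of K are:

  0-simplices (8): [1], [2], [3], [4], [5], [6], [7], [8]
  1-simplices (24): (24 of them)
  2-simplices (16): [1,2,7], [1,2,8], [1,4,5], [1,4,7], [1,5,6], [1,6,8], [2,3,5], [2,3,8], [2,4,5], [2,4,6], [2,6,7], [3,5,7], [3,7,8], [4,6,8], [4,7,8], [5,6,7]

giving chain groups C_0 ≅ Z^8, C_1 ≅ Z^24, C_2 ≅ Z^16.

∂_1: C_1 → C_0 is given by ∂[p,q] = [q] − [p]. For instance
  ∂[1,7] = [7] − [1].
The resulting 8×24 matrix has rank 7, and its Smith normal form has invariant factors (1,1,1,1,1,1,1).

Boundary ∂_2: C_2 → C_1 sends each 2-simplex [p,q,r] to [q,r] − [p,r] + [p,q]. For instance
  ∂[3,7,8] = [7,8] − [3,8] + [3,7],
  ∂[2,3,8] = [3,8] − [2,8] + [2,3].
The 24×16 boundary matrix has rank 15 and Smith normal form diag(1,1,1,1,1,1,1,1,1,1,1,1,1,1,1).

Computing H_k = (kernel of ∂_k) / (image of ∂_{k+1}):

  H_0: rank C_0 − rank ∂_1 = 8 − 7 = 1, and the invariant factors of ∂_1 are all 1, so H_0 = Z.
  H_1: rank ker ∂_1 − rank ∂_2 = (24 − 7) − 15 = 2, and the invariant factors of ∂_2 are all 1, so H_1 = Z^2.
  H_2: rank ker ∂_2 − rank ∂_3 = (16 − 15) − 0 = 1, and there is no ∂_3, so H_2 = Z.

H_0 ≅ Z,  H_1 ≅ Z^2,  H_2 ≅ Z.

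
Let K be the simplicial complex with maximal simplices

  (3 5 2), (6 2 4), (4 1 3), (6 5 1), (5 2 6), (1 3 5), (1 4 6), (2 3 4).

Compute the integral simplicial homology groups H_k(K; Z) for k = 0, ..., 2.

We work with the vertex ordering 1 < 2 < 3 < 4 < 5 < 6. The simplices of K, each written with vertices in increasing order, are:

  0-simplices (6): [1], [2], [3], [4], [5], [6]
  1-simplices (12): [1,3], [1,4], [1,5], [1,6], [2,3], [2,4], [2,5], [2,6], [3,4], [3,5], [4,6], [5,6]
  2-simplices (8): [1,3,4], [1,3,5], [1,4,6], [1,5,6], [2,3,4], [2,3,5], [2,4,6], [2,5,6]

so the chain groups are C_0 ≅ Z^6, C_1 ≅ Z^12, C_2 ≅ Z^8.

The boundary map ∂_1: C_1 → C_0 is given by ∂[p,q] = [q] − [p]. For instance
  ∂[4,6] = [6] − [4].
The 6×12 boundary matrix has rank 5 and Smith normal form diag(1,1,1,1,1).

∂_2: C_2 → C_1 acts by ∂[p,q,r] = [q,r] − [p,r] + [p,q]. For instance
  ∂[1,4,6] = [4,6] − [1,6] + [1,4],
  ∂[2,3,4] = [3,4] − [2,4] + [2,3].
As a 12×8 matrix over Z this has rank 7, with invariant factors (1,1,1,1,1,1,1).

Now H_k = ker ∂_k / im ∂_{k+1}, so:

  H_0: rank C_0 − rank ∂_1 = 6 − 5 = 1, and the invariant factors of ∂_1 are all 1, so H_0 ≅ Z.
  H_1: rank ker ∂_1 − rank ∂_2 = (12 − 5) − 7 = 0, and the invariant factors of ∂_2 are all 1, so H_1 ≅ 0.
  H_2: rank ker ∂_2 − rank ∂_3 = (8 − 7) − 0 = 1, and there is no ∂_3, so H_2 ≅ Z.

(K is a triangulation of the 2-sphere S^2.)

H_0 ≅ Z,  H_1 = 0,  H_2 ≅ Z.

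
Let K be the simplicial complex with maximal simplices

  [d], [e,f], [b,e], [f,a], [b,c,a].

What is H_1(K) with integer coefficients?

We work with the vertex ordering a < b < c < d < e < f. The simplices of K, each written with vertices in increasing order, are:

  0-simplices (6): a, b, c, d, e, f
  1-simplices (6): ab, ac, af, bc, be, ef
  2-simplices (1): abc

giving chain groups C_0 ≅ Z^6, C_1 ≅ Z^6, C_2 ≅ Z^1.

∂_1: C_1 → C_0 is given by ∂[p,q] = [q] − [p].
The resulting 6×6 matrix has rank 4, and its Smith normal form has invariant factors (1,1,1,1).

The boundary map ∂_2: C_2 → C_1 maps a triangle to the signed sum of its edges. For instance
  ∂abc = bc − ac + ab.
The 6×1 boundary matrix has rank 1 and Smith normal form diag(1).

Computing H_k = (kernel of ∂_k) / (image of ∂_{k+1}):

  H_1: rank ker ∂_1 − rank ∂_2 = (6 − 4) − 1 = 1, and the invariant factors of ∂_2 are all 1, so H_1 = Z.

H_1 = Z.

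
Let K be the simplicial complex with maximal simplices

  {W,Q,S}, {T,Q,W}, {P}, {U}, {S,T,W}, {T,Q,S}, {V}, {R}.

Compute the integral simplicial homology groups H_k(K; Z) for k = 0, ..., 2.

H_0 ≅ Z^5,  H_1 = 0,  H_2 ≅ Z.

K has 8 vertices, 6 edges, 4 triangles.
rank ∂_0 = 0, rank ∂_1 = 3 ⇒ b_0 = 8 − 0 − 3 = 5; all invariant factors of ∂_1 are 1 so no torsion. So H_0 ≅ Z^5.
rank ∂_1 = 3, rank ∂_2 = 3 ⇒ b_1 = 6 − 3 − 3 = 0; all invariant factors of ∂_2 are 1 so no torsion. So H_1 ≅ 0.
rank ∂_2 = 3, rank ∂_3 = 0 ⇒ b_2 = 4 − 3 − 0 = 1. So H_2 ≅ Z.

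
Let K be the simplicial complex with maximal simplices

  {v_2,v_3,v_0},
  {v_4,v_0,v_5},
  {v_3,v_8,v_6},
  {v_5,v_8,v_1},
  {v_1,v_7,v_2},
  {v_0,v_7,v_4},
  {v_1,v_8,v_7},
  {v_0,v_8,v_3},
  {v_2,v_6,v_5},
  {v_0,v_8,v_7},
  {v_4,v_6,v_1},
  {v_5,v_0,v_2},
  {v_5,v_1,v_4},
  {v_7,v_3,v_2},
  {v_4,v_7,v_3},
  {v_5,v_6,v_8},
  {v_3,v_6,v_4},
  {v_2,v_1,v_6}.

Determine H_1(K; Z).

H_1 ≅ Z ⊕ Z/2.

Order the vertices as v_0 < v_1 < v_2 < v_3 < v_4 < v_5 < v_6 < v_7 < v_8. Listing each simplex with vertices in this order, K has dimension 2 with simplices:

  0-simplices (9): [v_0], [v_1], [v_2], [v_3], [v_4], [v_5], [v_6], [v_7], [v_8]
  1-simplices (27): (27 of them)
  2-simplices (18): (18 of them)

so the chain groups are C_0 ≅ Z^9, C_1 ≅ Z^27, C_2 ≅ Z^18.

∂_1: C_1 → C_0 sends each edge [p,q] (with p < q) to q − p.
This gives a 9×27 integer matrix of rank 8; reducing to Smith normal form yields diagonal entries (1,1,1,1,1,1,1,1).

Boundary ∂_2: C_2 → C_1 sends each 2-simplex [p,q,r] to [q,r] − [p,r] + [p,q]. For instance
  ∂[v_1,v_2,v_6] = [v_2,v_6] − [v_1,v_6] + [v_1,v_2],
  ∂[v_0,v_4,v_7] = [v_4,v_7] − [v_0,v_7] + [v_0,v_4].
The resulting 27×18 matrix has rank 18, and its Smith normal form has invariant factors (1,1,1,1,1,1,1,1,1,1,1,1,1,1,1,1,1,2).

Computing H_k = (kernel of ∂_k) / (image of ∂_{k+1}):

  H_1: rank ker ∂_1 − rank ∂_2 = (27 − 8) − 18 = 1, and ∂_2 has invariant factor 2 > 1, so H_1 = Z ⊕ Z/2.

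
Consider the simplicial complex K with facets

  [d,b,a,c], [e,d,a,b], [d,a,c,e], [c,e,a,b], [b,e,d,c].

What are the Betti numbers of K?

K has 5 vertices, 10 edges, 10 triangles, 5 3-simplices.
rank ∂_0 = 0, rank ∂_1 = 4 ⇒ b_0 = 5 − 0 − 4 = 1; all invariant factors of ∂_1 are 1 so no torsion. So H_0 ≅ Z.
rank ∂_1 = 4, rank ∂_2 = 6 ⇒ b_1 = 10 − 4 − 6 = 0; all invariant factors of ∂_2 are 1 so no torsion. So H_1 ≅ 0.
rank ∂_2 = 6, rank ∂_3 = 4 ⇒ b_2 = 10 − 6 − 4 = 0; all invariant factors of ∂_3 are 1 so no torsion. So H_2 ≅ 0.
rank ∂_3 = 4, rank ∂_4 = 0 ⇒ b_3 = 5 − 4 − 0 = 1. So H_3 ≅ Z.

b_0 = 1, b_1 = 0, b_2 = 0, b_3 = 1.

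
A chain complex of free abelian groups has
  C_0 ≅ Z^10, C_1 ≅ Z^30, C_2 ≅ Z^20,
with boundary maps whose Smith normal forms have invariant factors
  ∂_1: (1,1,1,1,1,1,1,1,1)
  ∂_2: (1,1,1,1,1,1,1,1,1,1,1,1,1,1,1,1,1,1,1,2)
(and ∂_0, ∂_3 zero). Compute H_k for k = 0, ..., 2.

H_0: b_0 = 10 − 0 − 9 = 1; torsion from ∂_1 factors > 1: none. So H_0 ≅ Z.
H_1: b_1 = 30 − 9 − 20 = 1; torsion from ∂_2 factors > 1: [2]. So H_1 ≅ Z ⊕ Z/2.
H_2: b_2 = 20 − 20 − 0 = 0; torsion from ∂_3 factors > 1: none. So H_2 ≅ 0.

H_0 ≅ Z,  H_1 ≅ Z ⊕ Z/2,  H_2 = 0.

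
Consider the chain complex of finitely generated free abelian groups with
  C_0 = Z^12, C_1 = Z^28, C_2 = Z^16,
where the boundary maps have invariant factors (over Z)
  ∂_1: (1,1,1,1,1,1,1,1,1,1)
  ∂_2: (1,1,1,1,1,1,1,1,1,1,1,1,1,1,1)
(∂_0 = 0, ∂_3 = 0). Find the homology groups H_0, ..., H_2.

H_0: b_0 = 12 − 0 − 10 = 2; torsion from ∂_1 factors > 1: none. So H_0 = Z^2.
H_1: b_1 = 28 − 10 − 15 = 3; torsion from ∂_2 factors > 1: none. So H_1 = Z^3.
H_2: b_2 = 16 − 15 − 0 = 1; torsion from ∂_3 factors > 1: none. So H_2 = Z.

H_0 = Z^2,  H_1 = Z^3,  H_2 = Z.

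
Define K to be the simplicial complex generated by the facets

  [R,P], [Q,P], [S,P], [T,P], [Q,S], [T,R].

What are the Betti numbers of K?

b_0 = 1, b_1 = 2.

Order the vertices as P < Q < R < S < T. Listing each simplex with vertices in this order, K has dimension 1 with simplices:

  0-simplices (5): P, Q, R, S, T
  1-simplices (6): PQ, PR, PS, PT, QS, RT

giving chain groups C_0 ≅ Z^5, C_1 ≅ Z^6.

∂_1: C_1 → C_0 sends each edge [p,q] (with p < q) to q − p. For instance
  ∂PS = S − P.
The 5×6 boundary matrix has rank 4 and Smith normal form diag(1,1,1,1).

Reading off H_k = ker ∂_k / im ∂_{k+1}:

  H_0: rank C_0 − rank ∂_1 = 5 − 4 = 1, and the invariant factors of ∂_1 are all 1, so H_0 = Z.
  H_1: rank ker ∂_1 − rank ∂_2 = (6 − 4) − 0 = 2, and there is no ∂_2, so H_1 = Z^2.

Hence the Betti numbers are b_0 = 1, b_1 = 2.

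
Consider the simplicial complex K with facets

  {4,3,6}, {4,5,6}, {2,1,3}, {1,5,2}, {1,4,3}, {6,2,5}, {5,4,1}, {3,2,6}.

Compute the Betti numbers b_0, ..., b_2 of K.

b_0 = 1, b_1 = 0, b_2 = 1.

K has 6 vertices, 12 edges, 8 triangles.
rank ∂_0 = 0, rank ∂_1 = 5 ⇒ b_0 = 6 − 0 − 5 = 1; all invariant factors of ∂_1 are 1 so no torsion. So H_0 = Z.
rank ∂_1 = 5, rank ∂_2 = 7 ⇒ b_1 = 12 − 5 − 7 = 0; all invariant factors of ∂_2 are 1 so no torsion. So H_1 = 0.
rank ∂_2 = 7, rank ∂_3 = 0 ⇒ b_2 = 8 − 7 − 0 = 1. So H_2 = Z.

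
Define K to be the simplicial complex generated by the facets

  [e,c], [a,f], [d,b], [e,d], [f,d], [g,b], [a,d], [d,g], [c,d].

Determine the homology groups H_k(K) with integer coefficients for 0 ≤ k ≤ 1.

We work with the vertex ordering a < b < c < d < e < f < g. The simplices of K, each written with vertices in increasing order, are:

  0-simplices (7): a, b, c, d, e, f, g
  1-simplices (9): ad, af, bd, bg, cd, ce, de, df, dg

Hence C_0 ≅ Z^7, C_1 ≅ Z^9.

The boundary map ∂_1: C_1 → C_0 sends each edge [p,q] (with p < q) to q − p.
The resulting 7×9 matrix has rank 6, and its Smith normal form has invariant factors (1,1,1,1,1,1).

Reading off H_k = ker ∂_k / im ∂_{k+1}:

  H_0: rank C_0 − rank ∂_1 = 7 − 6 = 1, and the invariant factors of ∂_1 are all 1, so H_0 ≅ Z.
  H_1: rank ker ∂_1 − rank ∂_2 = (9 − 6) − 0 = 3, and there is no ∂_2, so H_1 ≅ Z^3.

(K is a triangulation of a wedge of 3 circles.)

H_0 ≅ Z,  H_1 ≅ Z^3.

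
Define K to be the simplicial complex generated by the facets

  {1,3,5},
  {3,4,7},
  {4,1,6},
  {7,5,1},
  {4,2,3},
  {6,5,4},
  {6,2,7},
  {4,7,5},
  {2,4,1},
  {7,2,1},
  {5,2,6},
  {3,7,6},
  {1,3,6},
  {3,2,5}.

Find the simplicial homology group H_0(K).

K has 7 vertices, 21 edges, 14 triangles.
rank ∂_0 = 0, rank ∂_1 = 6 ⇒ b_0 = 7 − 0 − 6 = 1; all invariant factors of ∂_1 are 1 so no torsion. So H_0 ≅ Z.

H_0 ≅ Z.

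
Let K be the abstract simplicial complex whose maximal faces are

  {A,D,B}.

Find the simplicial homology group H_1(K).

K has 3 vertices, 3 edges, 1 triangle.
rank ∂_1 = 2, rank ∂_2 = 1 ⇒ b_1 = 3 − 2 − 1 = 0; all invariant factors of ∂_2 are 1 so no torsion. So H_1 ≅ 0.

H_1 ≅ 0.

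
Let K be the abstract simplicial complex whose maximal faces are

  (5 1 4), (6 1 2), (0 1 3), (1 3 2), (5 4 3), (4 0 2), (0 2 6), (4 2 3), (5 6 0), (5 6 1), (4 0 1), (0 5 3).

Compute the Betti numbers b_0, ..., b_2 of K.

K has 7 vertices, 18 edges, 12 triangles.
rank ∂_0 = 0, rank ∂_1 = 6 ⇒ b_0 = 7 − 0 − 6 = 1; all invariant factors of ∂_1 are 1 so no torsion. So H_0 ≅ Z.
rank ∂_1 = 6, rank ∂_2 = 12 ⇒ b_1 = 18 − 6 − 12 = 0; ∂_2 has invariant factor(s) [2] giving torsion. So H_1 ≅ Z_2.
rank ∂_2 = 12, rank ∂_3 = 0 ⇒ b_2 = 12 − 12 − 0 = 0. So H_2 ≅ 0.

b_0 = 1, b_1 = 0, b_2 = 0.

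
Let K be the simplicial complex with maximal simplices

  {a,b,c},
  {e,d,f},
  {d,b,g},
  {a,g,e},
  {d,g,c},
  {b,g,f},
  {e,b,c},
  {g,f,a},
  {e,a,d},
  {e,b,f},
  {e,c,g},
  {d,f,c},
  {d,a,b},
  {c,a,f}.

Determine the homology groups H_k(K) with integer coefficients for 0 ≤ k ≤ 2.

Fix the vertex order a < b < c < d < e < f < g and write every simplex with vertices in increasing order. Then dim K = 2 and the simplices of K are:

  0-simplices (7): a, b, c, d, e, f, g
  1-simplices (21): ab, ac, ad, ae, af, ag, bc, bd, be, bf, bg, cd, ce, cf, cg, de, df, dg, ef, eg, fg
  2-simplices (14): abc, abd, acf, ade, aeg, afg, bce, bdg, bef, bfg, cdf, cdg, ceg, def

giving chain groups C_0 ≅ Z^7, C_1 ≅ Z^21, C_2 ≅ Z^14.

∂_1: C_1 → C_0 is given by ∂[p,q] = [q] − [p]. For instance
  ∂ac = c − a.
The 7×21 boundary matrix has rank 6 and Smith normal form diag(1,1,1,1,1,1).

∂_2: C_2 → C_1 sends each 2-simplex [p,q,r] to [q,r] − [p,r] + [p,q]. For instance
  ∂acf = cf − af + ac,
  ∂abc = bc − ac + ab.
As a 21×14 matrix over Z this has rank 13, with invariant factors (1,1,1,1,1,1,1,1,1,1,1,1,1).

From H_k ≅ ker(∂_k) / im(∂_{k+1}) we obtain:

  H_0: rank C_0 − rank ∂_1 = 7 − 6 = 1, and the invariant factors of ∂_1 are all 1, so H_0 ≅ Z.
  H_1: rank ker ∂_1 − rank ∂_2 = (21 − 6) − 13 = 2, and the invariant factors of ∂_2 are all 1, so H_1 ≅ Z^2.
  H_2: rank ker ∂_2 − rank ∂_3 = (14 − 13) − 0 = 1, and there is no ∂_3, so H_2 ≅ Z.

(K is a triangulation of the torus T^2.)

H_0 = Z,  H_1 = Z^2,  H_2 = Z.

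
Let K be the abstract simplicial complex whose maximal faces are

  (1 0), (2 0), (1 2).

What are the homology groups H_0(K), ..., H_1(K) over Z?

Order the vertices as 0 < 1 < 2. Listing each simplex with vertices in this order, K has dimension 1 with simplices:

  0-simplices (3): [0], [1], [2]
  1-simplices (3): [0,1], [0,2], [1,2]

giving chain groups C_0 ≅ Z^3, C_1 ≅ Z^3.

Boundary ∂_1: C_1 → C_0 maps an edge to its endpoints' difference, ∂[p,q] = q − p. For instance
  ∂[0,1] = [1] − [0].
As a 3×3 matrix over Z this has rank 2, with invariant factors (1,1).

Computing H_k = (kernel of ∂_k) / (image of ∂_{k+1}):

  H_0: rank C_0 − rank ∂_1 = 3 − 2 = 1, and the invariant factors of ∂_1 are all 1, so H_0 = Z.
  H_1: rank ker ∂_1 − rank ∂_2 = (3 − 2) − 0 = 1, and there is no ∂_2, so H_1 = Z.

(K is a triangulation of the circle S^1.)

H_0 ≅ Z,  H_1 ≅ Z.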